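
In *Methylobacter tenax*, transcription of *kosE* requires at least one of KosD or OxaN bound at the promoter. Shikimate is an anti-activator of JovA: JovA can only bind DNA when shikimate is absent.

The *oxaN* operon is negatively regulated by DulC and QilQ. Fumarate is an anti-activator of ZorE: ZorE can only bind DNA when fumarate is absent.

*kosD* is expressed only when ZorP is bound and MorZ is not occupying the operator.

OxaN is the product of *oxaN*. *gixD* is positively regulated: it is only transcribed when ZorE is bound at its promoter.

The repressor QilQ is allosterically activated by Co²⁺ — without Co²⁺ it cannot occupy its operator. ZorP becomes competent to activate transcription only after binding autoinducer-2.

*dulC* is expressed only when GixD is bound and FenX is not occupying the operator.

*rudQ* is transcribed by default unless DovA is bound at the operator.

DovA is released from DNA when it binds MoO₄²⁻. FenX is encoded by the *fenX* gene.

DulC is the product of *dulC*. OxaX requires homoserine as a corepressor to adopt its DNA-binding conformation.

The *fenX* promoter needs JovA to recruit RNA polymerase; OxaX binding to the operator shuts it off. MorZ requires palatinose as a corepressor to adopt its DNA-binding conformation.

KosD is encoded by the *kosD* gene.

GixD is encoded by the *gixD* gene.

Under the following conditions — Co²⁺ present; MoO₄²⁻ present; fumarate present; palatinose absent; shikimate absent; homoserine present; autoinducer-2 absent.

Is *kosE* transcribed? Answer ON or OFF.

OFF

Autoinducer-2 is absent, so ZorP is inactive.
Palatinose is absent, so MorZ is inactive.
Required activator ZorP is absent, so *kosD* is not transcribed.
So KosD is not produced.
Fumarate is present, so ZorE is inactive.
Required activator ZorE is absent, so *gixD* is not transcribed.
So GixD is not produced.
Homoserine is present, so OxaX is active.
Shikimate is absent, so JovA is active.
With repressor OxaX bound, *fenX* is not transcribed.
So FenX is not produced.
Required activator GixD is absent, so *dulC* is not transcribed.
So DulC is not produced.
Co²⁺ is present, so QilQ is active.
With repressor QilQ bound, *oxaN* is not transcribed.
So OxaN is not produced.
No activator is available at the *kosE* promoter, so *kosE* is not transcribed.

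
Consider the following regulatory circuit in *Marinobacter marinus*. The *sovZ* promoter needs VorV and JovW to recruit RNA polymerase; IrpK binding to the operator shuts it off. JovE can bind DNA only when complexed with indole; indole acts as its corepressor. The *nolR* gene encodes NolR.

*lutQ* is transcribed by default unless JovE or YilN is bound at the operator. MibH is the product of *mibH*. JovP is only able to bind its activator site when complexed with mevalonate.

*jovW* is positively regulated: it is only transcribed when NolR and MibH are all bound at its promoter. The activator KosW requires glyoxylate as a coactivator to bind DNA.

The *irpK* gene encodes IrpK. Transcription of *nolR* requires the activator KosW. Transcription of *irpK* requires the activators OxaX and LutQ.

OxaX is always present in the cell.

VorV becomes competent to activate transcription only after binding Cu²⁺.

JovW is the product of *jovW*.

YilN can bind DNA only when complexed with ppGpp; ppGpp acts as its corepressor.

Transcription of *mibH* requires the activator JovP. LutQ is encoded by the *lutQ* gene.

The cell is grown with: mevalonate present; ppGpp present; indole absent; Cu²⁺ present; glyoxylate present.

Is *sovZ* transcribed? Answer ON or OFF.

ON

OxaX is produced constitutively and is active.
Indole is absent, so JovE is inactive.
ppGpp is present, so YilN is active.
With repressor YilN bound, *lutQ* is not transcribed.
So LutQ is not produced.
Required activator LutQ is absent, so *irpK* is not transcribed.
So IrpK is not produced.
Cu²⁺ is present, so VorV is active.
Glyoxylate is present, so KosW is active.
No repressor is bound and KosW is active, so *nolR* is transcribed.
So NolR is produced and active.
Mevalonate is present, so JovP is active.
No repressor is bound and JovP is active, so *mibH* is transcribed.
So MibH is produced and active.
No repressor is bound and NolR and MibH are active, so *jovW* is transcribed.
So JovW is produced and active.
No repressor is bound and VorV and JovW are active, so *sovZ* is transcribed.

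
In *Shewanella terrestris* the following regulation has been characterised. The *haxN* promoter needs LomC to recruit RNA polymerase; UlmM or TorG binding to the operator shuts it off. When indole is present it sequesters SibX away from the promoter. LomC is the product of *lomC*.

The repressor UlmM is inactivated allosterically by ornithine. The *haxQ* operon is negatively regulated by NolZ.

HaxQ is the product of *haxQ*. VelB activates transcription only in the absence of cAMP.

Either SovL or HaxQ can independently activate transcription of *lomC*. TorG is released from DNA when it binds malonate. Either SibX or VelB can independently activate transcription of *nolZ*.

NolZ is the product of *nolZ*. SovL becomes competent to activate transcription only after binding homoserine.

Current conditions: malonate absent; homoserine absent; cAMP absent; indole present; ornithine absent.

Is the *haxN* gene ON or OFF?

Ornithine is absent, so UlmM is active.
Malonate is absent, so TorG is active.
Homoserine is absent, so SovL is inactive.
Indole is present, so SibX is inactive.
cAMP is absent, so VelB is active.
Activator VelB is present, so *nolZ* is transcribed.
So NolZ is produced and active.
With repressor NolZ bound, *haxQ* is not transcribed.
So HaxQ is not produced.
No activator is available at the *lomC* promoter, so *lomC* is not transcribed.
So LomC is not produced.
With repressor UlmM bound, *haxN* is not transcribed.

OFF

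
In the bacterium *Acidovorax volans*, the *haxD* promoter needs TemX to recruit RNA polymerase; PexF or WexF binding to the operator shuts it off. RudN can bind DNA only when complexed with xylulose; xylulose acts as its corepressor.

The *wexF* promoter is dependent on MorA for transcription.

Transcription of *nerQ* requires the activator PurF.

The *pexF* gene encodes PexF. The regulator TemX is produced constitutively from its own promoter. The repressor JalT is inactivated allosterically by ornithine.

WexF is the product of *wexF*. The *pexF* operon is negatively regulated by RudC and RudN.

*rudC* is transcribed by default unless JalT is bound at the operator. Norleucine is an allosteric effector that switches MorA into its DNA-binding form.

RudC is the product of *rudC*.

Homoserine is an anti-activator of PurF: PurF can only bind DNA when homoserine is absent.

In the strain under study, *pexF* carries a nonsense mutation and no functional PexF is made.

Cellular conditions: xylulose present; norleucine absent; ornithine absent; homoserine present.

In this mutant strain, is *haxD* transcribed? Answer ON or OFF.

ON

TemX is produced constitutively and is active.
PexF is non-functional in this strain, so it has no effect.
Norleucine is absent, so MorA is inactive.
Required activator MorA is absent, so *wexF* is not transcribed.
So WexF is not produced.
No repressor is bound and TemX is active, so *haxD* is transcribed.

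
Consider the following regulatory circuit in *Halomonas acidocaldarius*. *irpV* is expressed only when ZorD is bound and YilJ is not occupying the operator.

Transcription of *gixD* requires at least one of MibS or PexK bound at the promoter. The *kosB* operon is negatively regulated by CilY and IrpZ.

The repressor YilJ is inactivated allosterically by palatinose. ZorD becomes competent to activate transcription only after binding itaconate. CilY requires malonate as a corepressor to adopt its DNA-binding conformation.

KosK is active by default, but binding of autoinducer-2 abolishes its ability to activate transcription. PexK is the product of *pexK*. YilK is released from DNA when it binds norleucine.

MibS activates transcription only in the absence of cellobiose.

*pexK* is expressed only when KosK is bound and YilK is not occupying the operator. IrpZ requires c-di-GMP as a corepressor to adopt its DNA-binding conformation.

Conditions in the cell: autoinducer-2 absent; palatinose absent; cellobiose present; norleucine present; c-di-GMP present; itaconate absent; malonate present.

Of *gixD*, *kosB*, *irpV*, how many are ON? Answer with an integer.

Cellobiose is present, so MibS is inactive.
Norleucine is present, so YilK is inactive.
Autoinducer-2 is absent, so KosK is active.
No repressor is bound and KosK is active, so *pexK* is transcribed.
So PexK is produced and active.
Activator PexK is present, so *gixD* is transcribed.
→ *gixD* is ON.
Malonate is present, so CilY is active.
c-di-GMP is present, so IrpZ is active.
With repressor CilY bound, *kosB* is not transcribed.
→ *kosB* is OFF.
Palatinose is absent, so YilJ is active.
Itaconate is absent, so ZorD is inactive.
With repressor YilJ bound, *irpV* is not transcribed.
→ *irpV* is OFF.
1 of the 3 genes is transcribed.

1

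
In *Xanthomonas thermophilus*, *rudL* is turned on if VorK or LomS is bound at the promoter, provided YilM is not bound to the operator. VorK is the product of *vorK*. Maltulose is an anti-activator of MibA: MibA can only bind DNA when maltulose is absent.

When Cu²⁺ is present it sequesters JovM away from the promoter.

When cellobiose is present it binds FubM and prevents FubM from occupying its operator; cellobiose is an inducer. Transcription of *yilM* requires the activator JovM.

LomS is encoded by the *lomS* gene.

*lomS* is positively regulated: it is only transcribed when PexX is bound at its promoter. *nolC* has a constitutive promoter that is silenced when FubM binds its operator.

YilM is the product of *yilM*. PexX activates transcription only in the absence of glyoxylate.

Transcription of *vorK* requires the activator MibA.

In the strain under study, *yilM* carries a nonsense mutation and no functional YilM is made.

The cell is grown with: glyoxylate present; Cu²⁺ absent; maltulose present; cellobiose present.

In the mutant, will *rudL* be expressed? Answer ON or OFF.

OFF

YilM is non-functional in this strain, so it has no effect.
Maltulose is present, so MibA is inactive.
Required activator MibA is absent, so *vorK* is not transcribed.
So VorK is not produced.
Glyoxylate is present, so PexX is inactive.
Required activator PexX is absent, so *lomS* is not transcribed.
So LomS is not produced.
No activator is available at the *rudL* promoter, so *rudL* is not transcribed.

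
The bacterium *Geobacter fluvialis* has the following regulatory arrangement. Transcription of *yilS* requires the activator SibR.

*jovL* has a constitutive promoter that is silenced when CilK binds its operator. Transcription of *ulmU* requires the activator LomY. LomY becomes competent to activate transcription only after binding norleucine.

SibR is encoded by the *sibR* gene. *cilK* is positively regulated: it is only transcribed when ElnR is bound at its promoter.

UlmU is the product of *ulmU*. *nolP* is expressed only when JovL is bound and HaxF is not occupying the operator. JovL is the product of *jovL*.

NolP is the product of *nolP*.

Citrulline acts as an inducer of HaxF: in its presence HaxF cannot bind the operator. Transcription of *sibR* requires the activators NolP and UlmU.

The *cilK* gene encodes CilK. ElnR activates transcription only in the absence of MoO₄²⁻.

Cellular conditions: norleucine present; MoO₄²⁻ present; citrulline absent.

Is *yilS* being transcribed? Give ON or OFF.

OFF

MoO₄²⁻ is present, so ElnR is inactive.
Required activator ElnR is absent, so *cilK* is not transcribed.
So CilK is not produced.
With no repressor bound, *jovL* is transcribed.
So JovL is produced and active.
Citrulline is absent, so HaxF is active.
With repressor HaxF bound, *nolP* is not transcribed.
So NolP is not produced.
Norleucine is present, so LomY is active.
No repressor is bound and LomY is active, so *ulmU* is transcribed.
So UlmU is produced and active.
Required activator NolP is absent, so *sibR* is not transcribed.
So SibR is not produced.
Required activator SibR is absent, so *yilS* is not transcribed.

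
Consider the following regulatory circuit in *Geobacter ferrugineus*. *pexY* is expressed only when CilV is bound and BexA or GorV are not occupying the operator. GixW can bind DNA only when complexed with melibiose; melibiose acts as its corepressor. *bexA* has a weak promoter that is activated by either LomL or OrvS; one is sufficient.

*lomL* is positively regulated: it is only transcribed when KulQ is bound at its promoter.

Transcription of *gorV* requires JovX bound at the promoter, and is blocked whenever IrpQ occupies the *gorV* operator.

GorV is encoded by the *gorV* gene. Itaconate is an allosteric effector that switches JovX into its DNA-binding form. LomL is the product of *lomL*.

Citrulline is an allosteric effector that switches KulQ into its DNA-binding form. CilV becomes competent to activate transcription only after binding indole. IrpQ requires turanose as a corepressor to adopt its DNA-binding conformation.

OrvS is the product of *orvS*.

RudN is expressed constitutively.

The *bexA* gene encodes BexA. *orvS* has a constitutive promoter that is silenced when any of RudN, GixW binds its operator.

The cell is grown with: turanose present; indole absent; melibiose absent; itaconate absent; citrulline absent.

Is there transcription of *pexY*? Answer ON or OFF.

OFF

Citrulline is absent, so KulQ is inactive.
Required activator KulQ is absent, so *lomL* is not transcribed.
So LomL is not produced.
RudN is produced constitutively and is active.
Melibiose is absent, so GixW is inactive.
With repressor RudN bound, *orvS* is not transcribed.
So OrvS is not produced.
No activator is available at the *bexA* promoter, so *bexA* is not transcribed.
So BexA is not produced.
Indole is absent, so CilV is inactive.
Itaconate is absent, so JovX is inactive.
Turanose is present, so IrpQ is active.
With repressor IrpQ bound, *gorV* is not transcribed.
So GorV is not produced.
Required activator CilV is absent, so *pexY* is not transcribed.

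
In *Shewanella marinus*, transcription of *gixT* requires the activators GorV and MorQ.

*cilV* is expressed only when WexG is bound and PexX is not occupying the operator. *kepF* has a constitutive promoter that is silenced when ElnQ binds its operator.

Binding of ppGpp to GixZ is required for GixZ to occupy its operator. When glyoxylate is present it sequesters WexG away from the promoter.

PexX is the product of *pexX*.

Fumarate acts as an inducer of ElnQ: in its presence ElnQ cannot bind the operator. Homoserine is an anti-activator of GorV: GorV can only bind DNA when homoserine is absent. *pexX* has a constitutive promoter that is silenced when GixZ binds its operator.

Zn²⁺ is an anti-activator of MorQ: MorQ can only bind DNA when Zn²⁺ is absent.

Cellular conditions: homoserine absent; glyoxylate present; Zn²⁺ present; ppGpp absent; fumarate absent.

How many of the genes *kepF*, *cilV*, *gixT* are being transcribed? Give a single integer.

Fumarate is absent, so ElnQ is active.
With repressor ElnQ bound, *kepF* is not transcribed.
→ *kepF* is OFF.
ppGpp is absent, so GixZ is inactive.
With no repressor bound, *pexX* is transcribed.
So PexX is produced and active.
Glyoxylate is present, so WexG is inactive.
With repressor PexX bound, *cilV* is not transcribed.
→ *cilV* is OFF.
Homoserine is absent, so GorV is active.
Zn²⁺ is present, so MorQ is inactive.
Required activator MorQ is absent, so *gixT* is not transcribed.
→ *gixT* is OFF.
0 of the 3 genes are transcribed.

0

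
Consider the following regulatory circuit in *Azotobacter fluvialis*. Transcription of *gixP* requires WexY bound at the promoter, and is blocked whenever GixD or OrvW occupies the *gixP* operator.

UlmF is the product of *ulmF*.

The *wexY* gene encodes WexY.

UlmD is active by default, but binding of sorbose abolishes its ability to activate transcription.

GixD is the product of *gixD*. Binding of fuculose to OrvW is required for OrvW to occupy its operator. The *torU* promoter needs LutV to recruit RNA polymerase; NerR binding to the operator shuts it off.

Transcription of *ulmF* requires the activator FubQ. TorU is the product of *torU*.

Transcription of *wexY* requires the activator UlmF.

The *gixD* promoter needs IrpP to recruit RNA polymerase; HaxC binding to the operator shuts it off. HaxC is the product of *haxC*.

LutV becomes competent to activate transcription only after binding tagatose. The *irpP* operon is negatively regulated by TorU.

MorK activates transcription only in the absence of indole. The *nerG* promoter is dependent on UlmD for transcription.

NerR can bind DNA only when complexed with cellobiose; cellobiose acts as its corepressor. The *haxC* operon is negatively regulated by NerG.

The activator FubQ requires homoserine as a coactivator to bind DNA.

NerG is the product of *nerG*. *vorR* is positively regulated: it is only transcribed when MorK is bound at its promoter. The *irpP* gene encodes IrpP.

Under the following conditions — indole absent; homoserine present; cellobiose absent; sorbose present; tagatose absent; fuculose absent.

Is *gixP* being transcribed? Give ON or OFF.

ON

Sorbose is present, so UlmD is inactive.
Required activator UlmD is absent, so *nerG* is not transcribed.
So NerG is not produced.
With no repressor bound, *haxC* is transcribed.
So HaxC is produced and active.
Cellobiose is absent, so NerR is inactive.
Tagatose is absent, so LutV is inactive.
Required activator LutV is absent, so *torU* is not transcribed.
So TorU is not produced.
With no repressor bound, *irpP* is transcribed.
So IrpP is produced and active.
With repressor HaxC bound, *gixD* is not transcribed.
So GixD is not produced.
Fuculose is absent, so OrvW is inactive.
Homoserine is present, so FubQ is active.
No repressor is bound and FubQ is active, so *ulmF* is transcribed.
So UlmF is produced and active.
No repressor is bound and UlmF is active, so *wexY* is transcribed.
So WexY is produced and active.
No repressor is bound and WexY is active, so *gixP* is transcribed.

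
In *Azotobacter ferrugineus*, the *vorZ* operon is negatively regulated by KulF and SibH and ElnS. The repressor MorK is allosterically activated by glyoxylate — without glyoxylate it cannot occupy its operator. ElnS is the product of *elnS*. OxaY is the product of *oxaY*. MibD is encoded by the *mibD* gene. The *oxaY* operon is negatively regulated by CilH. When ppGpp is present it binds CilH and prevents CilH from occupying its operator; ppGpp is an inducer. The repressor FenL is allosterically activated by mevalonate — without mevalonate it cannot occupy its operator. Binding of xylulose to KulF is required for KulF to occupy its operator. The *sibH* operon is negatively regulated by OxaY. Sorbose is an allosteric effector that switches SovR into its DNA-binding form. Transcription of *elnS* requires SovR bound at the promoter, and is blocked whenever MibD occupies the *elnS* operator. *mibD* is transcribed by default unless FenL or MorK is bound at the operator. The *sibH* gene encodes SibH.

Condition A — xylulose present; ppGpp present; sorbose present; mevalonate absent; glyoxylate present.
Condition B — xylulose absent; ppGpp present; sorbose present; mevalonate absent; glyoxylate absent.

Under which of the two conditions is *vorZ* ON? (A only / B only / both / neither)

Condition A:
Xylulose is present, so KulF is active.
ppGpp is present, so CilH is inactive.
With no repressor bound, *oxaY* is transcribed.
So OxaY is produced and active.
With repressor OxaY bound, *sibH* is not transcribed.
So SibH is not produced.
Sorbose is present, so SovR is active.
Mevalonate is absent, so FenL is inactive.
Glyoxylate is present, so MorK is active.
With repressor MorK bound, *mibD* is not transcribed.
So MibD is not produced.
No repressor is bound and SovR is active, so *elnS* is transcribed.
So ElnS is produced and active.
With repressor KulF bound, *vorZ* is not transcribed.
→ *vorZ* is OFF in A.
Condition B:
Xylulose is absent, so KulF is inactive.
ppGpp is present, so CilH is inactive.
With no repressor bound, *oxaY* is transcribed.
So OxaY is produced and active.
With repressor OxaY bound, *sibH* is not transcribed.
So SibH is not produced.
Sorbose is present, so SovR is active.
Mevalonate is absent, so FenL is inactive.
Glyoxylate is absent, so MorK is inactive.
With no repressor bound, *mibD* is transcribed.
So MibD is produced and active.
With repressor MibD bound, *elnS* is not transcribed.
So ElnS is not produced.
With no repressor bound, *vorZ* is transcribed.
→ *vorZ* is ON in B.

B only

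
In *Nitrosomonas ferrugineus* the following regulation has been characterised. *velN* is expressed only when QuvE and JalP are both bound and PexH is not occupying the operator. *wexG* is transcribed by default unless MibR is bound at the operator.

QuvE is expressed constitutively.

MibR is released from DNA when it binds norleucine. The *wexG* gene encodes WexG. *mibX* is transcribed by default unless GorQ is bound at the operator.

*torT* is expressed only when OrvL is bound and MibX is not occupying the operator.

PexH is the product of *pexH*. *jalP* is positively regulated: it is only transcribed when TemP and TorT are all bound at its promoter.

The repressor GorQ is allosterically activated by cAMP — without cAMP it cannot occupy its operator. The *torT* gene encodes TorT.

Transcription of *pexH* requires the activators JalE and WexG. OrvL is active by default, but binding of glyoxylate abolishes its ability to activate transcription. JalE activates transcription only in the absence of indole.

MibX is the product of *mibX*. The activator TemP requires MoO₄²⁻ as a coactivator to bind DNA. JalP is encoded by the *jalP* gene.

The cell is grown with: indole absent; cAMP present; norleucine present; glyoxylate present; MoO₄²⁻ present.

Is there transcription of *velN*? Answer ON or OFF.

OFF

QuvE is produced constitutively and is active.
Indole is absent, so JalE is active.
Norleucine is present, so MibR is inactive.
With no repressor bound, *wexG* is transcribed.
So WexG is produced and active.
No repressor is bound and JalE and WexG are active, so *pexH* is transcribed.
So PexH is produced and active.
MoO₄²⁻ is present, so TemP is active.
Glyoxylate is present, so OrvL is inactive.
cAMP is present, so GorQ is active.
With repressor GorQ bound, *mibX* is not transcribed.
So MibX is not produced.
Required activator OrvL is absent, so *torT* is not transcribed.
So TorT is not produced.
Required activator TorT is absent, so *jalP* is not transcribed.
So JalP is not produced.
With repressor PexH bound, *velN* is not transcribed.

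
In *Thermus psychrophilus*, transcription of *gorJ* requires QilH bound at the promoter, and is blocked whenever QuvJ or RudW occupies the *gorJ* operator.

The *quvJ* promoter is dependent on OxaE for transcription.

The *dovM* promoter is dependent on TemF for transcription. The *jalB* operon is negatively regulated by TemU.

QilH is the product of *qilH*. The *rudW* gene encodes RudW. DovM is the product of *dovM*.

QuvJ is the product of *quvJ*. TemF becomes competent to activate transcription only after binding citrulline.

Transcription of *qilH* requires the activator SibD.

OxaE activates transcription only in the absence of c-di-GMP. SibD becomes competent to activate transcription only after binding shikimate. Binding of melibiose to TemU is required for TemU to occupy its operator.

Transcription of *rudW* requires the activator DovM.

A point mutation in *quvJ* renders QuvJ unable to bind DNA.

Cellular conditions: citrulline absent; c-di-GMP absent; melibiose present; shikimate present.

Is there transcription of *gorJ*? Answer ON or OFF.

ON

QuvJ is non-functional in this strain, so it has no effect.
Citrulline is absent, so TemF is inactive.
Required activator TemF is absent, so *dovM* is not transcribed.
So DovM is not produced.
Required activator DovM is absent, so *rudW* is not transcribed.
So RudW is not produced.
Shikimate is present, so SibD is active.
No repressor is bound and SibD is active, so *qilH* is transcribed.
So QilH is produced and active.
No repressor is bound and QilH is active, so *gorJ* is transcribed.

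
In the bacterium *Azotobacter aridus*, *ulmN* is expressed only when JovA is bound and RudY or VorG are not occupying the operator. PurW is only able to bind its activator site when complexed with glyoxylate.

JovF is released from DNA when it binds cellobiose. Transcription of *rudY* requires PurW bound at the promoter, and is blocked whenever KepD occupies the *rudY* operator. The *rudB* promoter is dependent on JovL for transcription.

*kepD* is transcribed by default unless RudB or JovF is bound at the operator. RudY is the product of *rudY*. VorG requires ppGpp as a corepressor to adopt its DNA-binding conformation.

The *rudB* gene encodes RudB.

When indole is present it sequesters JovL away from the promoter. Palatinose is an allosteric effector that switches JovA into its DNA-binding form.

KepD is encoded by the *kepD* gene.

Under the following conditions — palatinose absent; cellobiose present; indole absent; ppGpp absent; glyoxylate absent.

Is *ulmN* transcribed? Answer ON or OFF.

OFF

Indole is absent, so JovL is active.
No repressor is bound and JovL is active, so *rudB* is transcribed.
So RudB is produced and active.
Cellobiose is present, so JovF is inactive.
With repressor RudB bound, *kepD* is not transcribed.
So KepD is not produced.
Glyoxylate is absent, so PurW is inactive.
Required activator PurW is absent, so *rudY* is not transcribed.
So RudY is not produced.
Palatinose is absent, so JovA is inactive.
ppGpp is absent, so VorG is inactive.
Required activator JovA is absent, so *ulmN* is not transcribed.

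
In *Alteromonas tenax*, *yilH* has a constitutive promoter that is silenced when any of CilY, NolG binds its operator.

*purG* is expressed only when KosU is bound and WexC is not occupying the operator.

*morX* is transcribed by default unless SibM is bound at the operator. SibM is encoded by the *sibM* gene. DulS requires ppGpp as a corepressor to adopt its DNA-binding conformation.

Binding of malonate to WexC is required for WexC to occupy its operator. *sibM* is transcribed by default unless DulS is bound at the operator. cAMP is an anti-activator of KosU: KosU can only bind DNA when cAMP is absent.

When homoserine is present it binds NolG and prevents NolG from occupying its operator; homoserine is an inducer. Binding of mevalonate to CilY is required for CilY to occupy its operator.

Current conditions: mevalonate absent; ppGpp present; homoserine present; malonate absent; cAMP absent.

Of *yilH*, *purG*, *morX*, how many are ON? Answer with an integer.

3

Mevalonate is absent, so CilY is inactive.
Homoserine is present, so NolG is inactive.
With no repressor bound, *yilH* is transcribed.
→ *yilH* is ON.
cAMP is absent, so KosU is active.
Malonate is absent, so WexC is inactive.
No repressor is bound and KosU is active, so *purG* is transcribed.
→ *purG* is ON.
ppGpp is present, so DulS is active.
With repressor DulS bound, *sibM* is not transcribed.
So SibM is not produced.
With no repressor bound, *morX* is transcribed.
→ *morX* is ON.
3 of the 3 genes are transcribed.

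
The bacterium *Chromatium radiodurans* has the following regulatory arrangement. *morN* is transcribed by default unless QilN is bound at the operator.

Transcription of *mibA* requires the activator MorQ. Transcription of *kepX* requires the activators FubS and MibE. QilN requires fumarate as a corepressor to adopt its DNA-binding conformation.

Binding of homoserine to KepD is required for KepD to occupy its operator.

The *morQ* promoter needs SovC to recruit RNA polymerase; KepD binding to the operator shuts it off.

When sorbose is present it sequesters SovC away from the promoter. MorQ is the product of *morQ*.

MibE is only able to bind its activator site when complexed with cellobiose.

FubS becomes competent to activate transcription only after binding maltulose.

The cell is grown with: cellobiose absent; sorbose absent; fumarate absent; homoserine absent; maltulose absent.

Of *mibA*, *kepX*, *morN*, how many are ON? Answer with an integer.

2

Sorbose is absent, so SovC is active.
Homoserine is absent, so KepD is inactive.
No repressor is bound and SovC is active, so *morQ* is transcribed.
So MorQ is produced and active.
No repressor is bound and MorQ is active, so *mibA* is transcribed.
→ *mibA* is ON.
Maltulose is absent, so FubS is inactive.
Cellobiose is absent, so MibE is inactive.
Required activator FubS is absent, so *kepX* is not transcribed.
→ *kepX* is OFF.
Fumarate is absent, so QilN is inactive.
With no repressor bound, *morN* is transcribed.
→ *morN* is ON.
2 of the 3 genes are transcribed.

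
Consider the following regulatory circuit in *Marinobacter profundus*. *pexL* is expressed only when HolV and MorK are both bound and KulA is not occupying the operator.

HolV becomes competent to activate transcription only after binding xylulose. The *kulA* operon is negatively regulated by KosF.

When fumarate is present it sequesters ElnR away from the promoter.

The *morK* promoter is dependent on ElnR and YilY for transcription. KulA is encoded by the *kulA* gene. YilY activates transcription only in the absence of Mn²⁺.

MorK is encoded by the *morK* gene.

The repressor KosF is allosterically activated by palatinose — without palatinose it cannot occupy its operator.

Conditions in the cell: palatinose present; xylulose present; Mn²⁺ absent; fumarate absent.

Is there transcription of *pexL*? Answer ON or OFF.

ON

Xylulose is present, so HolV is active.
Palatinose is present, so KosF is active.
With repressor KosF bound, *kulA* is not transcribed.
So KulA is not produced.
Fumarate is absent, so ElnR is active.
Mn²⁺ is absent, so YilY is active.
No repressor is bound and ElnR and YilY are active, so *morK* is transcribed.
So MorK is produced and active.
No repressor is bound and HolV and MorK are active, so *pexL* is transcribed.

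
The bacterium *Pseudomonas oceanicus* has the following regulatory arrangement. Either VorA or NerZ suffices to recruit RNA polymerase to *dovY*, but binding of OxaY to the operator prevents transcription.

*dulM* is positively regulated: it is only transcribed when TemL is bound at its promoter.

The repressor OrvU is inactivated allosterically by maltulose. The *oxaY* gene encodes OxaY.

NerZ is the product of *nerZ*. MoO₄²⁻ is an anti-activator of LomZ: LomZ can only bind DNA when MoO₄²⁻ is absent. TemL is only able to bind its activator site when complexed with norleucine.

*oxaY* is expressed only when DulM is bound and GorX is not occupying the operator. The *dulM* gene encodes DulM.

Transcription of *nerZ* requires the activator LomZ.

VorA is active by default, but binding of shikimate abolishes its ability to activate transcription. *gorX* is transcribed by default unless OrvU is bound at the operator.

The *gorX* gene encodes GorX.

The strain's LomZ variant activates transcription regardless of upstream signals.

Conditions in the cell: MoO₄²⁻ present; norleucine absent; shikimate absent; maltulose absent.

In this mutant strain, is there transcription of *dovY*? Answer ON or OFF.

Shikimate is absent, so VorA is active.
Maltulose is absent, so OrvU is active.
With repressor OrvU bound, *gorX* is not transcribed.
So GorX is not produced.
Norleucine is absent, so TemL is inactive.
Required activator TemL is absent, so *dulM* is not transcribed.
So DulM is not produced.
Required activator DulM is absent, so *oxaY* is not transcribed.
So OxaY is not produced.
LomZ is constitutively active in this strain.
No repressor is bound and LomZ is active, so *nerZ* is transcribed.
So NerZ is produced and active.
Activator VorA is present, so *dovY* is transcribed.

ON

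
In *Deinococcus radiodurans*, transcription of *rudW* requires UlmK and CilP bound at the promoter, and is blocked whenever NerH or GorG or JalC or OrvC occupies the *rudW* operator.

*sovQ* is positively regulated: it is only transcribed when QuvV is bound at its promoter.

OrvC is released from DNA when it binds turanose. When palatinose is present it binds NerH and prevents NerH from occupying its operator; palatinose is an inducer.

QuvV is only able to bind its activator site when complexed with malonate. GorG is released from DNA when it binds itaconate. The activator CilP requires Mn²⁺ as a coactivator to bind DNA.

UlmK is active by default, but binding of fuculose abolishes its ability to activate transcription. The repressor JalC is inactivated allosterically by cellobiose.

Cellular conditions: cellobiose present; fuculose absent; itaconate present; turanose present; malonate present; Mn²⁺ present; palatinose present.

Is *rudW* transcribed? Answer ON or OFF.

Palatinose is present, so NerH is inactive.
Fuculose is absent, so UlmK is active.
Mn²⁺ is present, so CilP is active.
Itaconate is present, so GorG is inactive.
Cellobiose is present, so JalC is inactive.
Turanose is present, so OrvC is inactive.
No repressor is bound and UlmK and CilP are active, so *rudW* is transcribed.

ON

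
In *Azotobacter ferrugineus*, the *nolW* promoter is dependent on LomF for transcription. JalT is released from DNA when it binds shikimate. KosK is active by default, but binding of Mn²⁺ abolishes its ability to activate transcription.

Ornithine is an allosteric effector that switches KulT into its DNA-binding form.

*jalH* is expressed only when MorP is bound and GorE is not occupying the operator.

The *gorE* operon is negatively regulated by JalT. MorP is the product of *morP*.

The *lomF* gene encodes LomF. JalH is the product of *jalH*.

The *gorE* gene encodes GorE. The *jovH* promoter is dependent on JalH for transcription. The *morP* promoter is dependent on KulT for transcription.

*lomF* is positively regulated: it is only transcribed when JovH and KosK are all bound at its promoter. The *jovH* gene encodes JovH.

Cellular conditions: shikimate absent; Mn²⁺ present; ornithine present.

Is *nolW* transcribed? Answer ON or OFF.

OFF

Shikimate is absent, so JalT is active.
With repressor JalT bound, *gorE* is not transcribed.
So GorE is not produced.
Ornithine is present, so KulT is active.
No repressor is bound and KulT is active, so *morP* is transcribed.
So MorP is produced and active.
No repressor is bound and MorP is active, so *jalH* is transcribed.
So JalH is produced and active.
No repressor is bound and JalH is active, so *jovH* is transcribed.
So JovH is produced and active.
Mn²⁺ is present, so KosK is inactive.
Required activator KosK is absent, so *lomF* is not transcribed.
So LomF is not produced.
Required activator LomF is absent, so *nolW* is not transcribed.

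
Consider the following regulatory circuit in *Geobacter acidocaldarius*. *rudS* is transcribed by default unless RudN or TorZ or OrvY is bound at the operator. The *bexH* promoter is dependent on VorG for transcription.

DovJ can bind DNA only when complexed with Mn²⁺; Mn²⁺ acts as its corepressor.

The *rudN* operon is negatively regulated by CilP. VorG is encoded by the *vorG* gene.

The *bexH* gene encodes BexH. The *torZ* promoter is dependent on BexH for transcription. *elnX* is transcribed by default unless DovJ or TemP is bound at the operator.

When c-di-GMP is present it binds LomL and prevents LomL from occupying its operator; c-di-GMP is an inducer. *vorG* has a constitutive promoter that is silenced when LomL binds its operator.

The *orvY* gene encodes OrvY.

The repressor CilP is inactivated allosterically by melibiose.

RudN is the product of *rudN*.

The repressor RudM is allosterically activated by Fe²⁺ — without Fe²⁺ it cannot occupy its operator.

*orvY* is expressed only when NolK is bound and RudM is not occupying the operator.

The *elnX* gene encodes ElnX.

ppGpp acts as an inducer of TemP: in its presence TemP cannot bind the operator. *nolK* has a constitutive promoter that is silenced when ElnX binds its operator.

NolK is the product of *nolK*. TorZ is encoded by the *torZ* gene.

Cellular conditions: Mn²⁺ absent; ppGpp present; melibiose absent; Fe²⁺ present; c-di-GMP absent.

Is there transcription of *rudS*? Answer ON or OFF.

Melibiose is absent, so CilP is active.
With repressor CilP bound, *rudN* is not transcribed.
So RudN is not produced.
c-di-GMP is absent, so LomL is active.
With repressor LomL bound, *vorG* is not transcribed.
So VorG is not produced.
Required activator VorG is absent, so *bexH* is not transcribed.
So BexH is not produced.
Required activator BexH is absent, so *torZ* is not transcribed.
So TorZ is not produced.
Fe²⁺ is present, so RudM is active.
Mn²⁺ is absent, so DovJ is inactive.
ppGpp is present, so TemP is inactive.
With no repressor bound, *elnX* is transcribed.
So ElnX is produced and active.
With repressor ElnX bound, *nolK* is not transcribed.
So NolK is not produced.
With repressor RudM bound, *orvY* is not transcribed.
So OrvY is not produced.
With no repressor bound, *rudS* is transcribed.

ON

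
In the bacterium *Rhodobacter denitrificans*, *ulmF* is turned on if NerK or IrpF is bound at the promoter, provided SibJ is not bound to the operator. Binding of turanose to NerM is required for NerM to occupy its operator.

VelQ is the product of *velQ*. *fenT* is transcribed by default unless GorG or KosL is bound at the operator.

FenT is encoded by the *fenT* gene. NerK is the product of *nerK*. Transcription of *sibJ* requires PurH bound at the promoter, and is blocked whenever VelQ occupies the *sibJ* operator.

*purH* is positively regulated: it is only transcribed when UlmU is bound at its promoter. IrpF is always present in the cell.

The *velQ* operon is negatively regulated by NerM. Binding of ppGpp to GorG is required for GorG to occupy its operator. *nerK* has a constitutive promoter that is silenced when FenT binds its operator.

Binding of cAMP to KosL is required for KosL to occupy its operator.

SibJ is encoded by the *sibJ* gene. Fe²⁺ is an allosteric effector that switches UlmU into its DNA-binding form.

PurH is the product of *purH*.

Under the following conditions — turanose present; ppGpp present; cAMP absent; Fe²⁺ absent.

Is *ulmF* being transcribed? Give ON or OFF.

ON

Fe²⁺ is absent, so UlmU is inactive.
Required activator UlmU is absent, so *purH* is not transcribed.
So PurH is not produced.
Turanose is present, so NerM is active.
With repressor NerM bound, *velQ* is not transcribed.
So VelQ is not produced.
Required activator PurH is absent, so *sibJ* is not transcribed.
So SibJ is not produced.
ppGpp is present, so GorG is active.
cAMP is absent, so KosL is inactive.
With repressor GorG bound, *fenT* is not transcribed.
So FenT is not produced.
With no repressor bound, *nerK* is transcribed.
So NerK is produced and active.
IrpF is produced constitutively and is active.
Activator NerK is present, so *ulmF* is transcribed.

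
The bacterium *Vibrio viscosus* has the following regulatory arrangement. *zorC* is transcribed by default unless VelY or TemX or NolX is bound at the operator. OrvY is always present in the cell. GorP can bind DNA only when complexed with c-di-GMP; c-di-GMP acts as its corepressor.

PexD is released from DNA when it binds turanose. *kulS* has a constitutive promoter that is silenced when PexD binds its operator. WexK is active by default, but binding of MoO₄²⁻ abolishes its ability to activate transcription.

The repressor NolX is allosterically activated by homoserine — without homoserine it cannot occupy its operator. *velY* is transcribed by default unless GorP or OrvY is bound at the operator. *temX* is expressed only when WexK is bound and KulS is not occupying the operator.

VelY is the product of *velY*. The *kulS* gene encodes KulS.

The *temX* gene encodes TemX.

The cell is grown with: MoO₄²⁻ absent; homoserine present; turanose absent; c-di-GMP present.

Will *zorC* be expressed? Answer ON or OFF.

OFF

c-di-GMP is present, so GorP is active.
OrvY is produced constitutively and is active.
With repressor GorP bound, *velY* is not transcribed.
So VelY is not produced.
MoO₄²⁻ is absent, so WexK is active.
Turanose is absent, so PexD is active.
With repressor PexD bound, *kulS* is not transcribed.
So KulS is not produced.
No repressor is bound and WexK is active, so *temX* is transcribed.
So TemX is produced and active.
Homoserine is present, so NolX is active.
With repressor TemX bound, *zorC* is not transcribed.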